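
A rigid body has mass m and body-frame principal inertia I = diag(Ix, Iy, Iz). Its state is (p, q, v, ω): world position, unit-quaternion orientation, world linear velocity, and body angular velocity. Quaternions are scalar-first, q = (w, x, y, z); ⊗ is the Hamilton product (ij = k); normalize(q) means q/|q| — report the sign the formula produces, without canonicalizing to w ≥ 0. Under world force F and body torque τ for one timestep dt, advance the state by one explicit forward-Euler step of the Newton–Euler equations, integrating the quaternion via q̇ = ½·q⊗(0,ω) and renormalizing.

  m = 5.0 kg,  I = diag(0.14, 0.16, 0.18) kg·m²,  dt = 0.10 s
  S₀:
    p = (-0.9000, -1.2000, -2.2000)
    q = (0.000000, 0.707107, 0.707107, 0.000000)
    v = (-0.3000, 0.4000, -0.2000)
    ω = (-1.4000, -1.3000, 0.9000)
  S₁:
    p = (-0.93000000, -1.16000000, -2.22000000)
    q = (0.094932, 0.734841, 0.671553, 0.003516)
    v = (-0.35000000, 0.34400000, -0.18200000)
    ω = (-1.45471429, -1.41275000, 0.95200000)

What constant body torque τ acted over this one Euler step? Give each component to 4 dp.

Δω = ω₁−ω₀ = (-0.05471429, -0.11275000, 0.05200000)
ω₀×(Iω₀) = (-0.0234, 0.0504, 0.0364)
applied torque τ = (-0.1000, -0.1300, 0.1300)

τ = (-0.1000, -0.1300, 0.1300)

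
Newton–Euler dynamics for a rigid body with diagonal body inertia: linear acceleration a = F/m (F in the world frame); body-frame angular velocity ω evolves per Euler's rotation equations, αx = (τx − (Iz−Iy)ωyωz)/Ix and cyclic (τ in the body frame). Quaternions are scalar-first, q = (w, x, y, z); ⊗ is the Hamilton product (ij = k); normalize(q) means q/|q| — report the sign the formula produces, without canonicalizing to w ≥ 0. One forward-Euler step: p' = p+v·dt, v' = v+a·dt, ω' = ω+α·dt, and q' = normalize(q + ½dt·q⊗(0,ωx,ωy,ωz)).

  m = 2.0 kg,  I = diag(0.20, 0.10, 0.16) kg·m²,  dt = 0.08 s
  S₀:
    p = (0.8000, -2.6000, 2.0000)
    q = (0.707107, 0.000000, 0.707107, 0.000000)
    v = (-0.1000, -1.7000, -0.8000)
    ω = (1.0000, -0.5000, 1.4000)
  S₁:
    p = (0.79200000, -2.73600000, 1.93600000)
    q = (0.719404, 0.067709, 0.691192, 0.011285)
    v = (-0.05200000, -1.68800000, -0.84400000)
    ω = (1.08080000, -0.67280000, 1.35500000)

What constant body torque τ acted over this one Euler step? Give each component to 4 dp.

τ = (0.1600, -0.1600, -0.0400)

rate change Δω = (0.08080000, -0.17280000, -0.04500000)
τ = I·(Δω/dt) + ω₀×(Iω₀) = (0.1600, -0.1600, -0.0400)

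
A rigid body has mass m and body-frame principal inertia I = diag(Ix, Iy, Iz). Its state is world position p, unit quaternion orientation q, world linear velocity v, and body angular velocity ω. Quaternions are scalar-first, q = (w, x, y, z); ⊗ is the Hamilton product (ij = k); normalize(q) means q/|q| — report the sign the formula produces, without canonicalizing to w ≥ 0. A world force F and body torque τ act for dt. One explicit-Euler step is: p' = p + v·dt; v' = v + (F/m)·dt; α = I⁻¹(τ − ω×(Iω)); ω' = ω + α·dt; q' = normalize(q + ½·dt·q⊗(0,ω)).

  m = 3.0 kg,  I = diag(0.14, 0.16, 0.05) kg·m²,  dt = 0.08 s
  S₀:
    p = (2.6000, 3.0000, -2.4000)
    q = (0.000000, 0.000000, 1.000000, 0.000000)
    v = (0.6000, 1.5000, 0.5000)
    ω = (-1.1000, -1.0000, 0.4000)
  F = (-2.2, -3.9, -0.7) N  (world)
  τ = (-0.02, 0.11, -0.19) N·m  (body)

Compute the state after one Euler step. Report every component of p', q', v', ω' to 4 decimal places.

linear accel F/m = (-0.7333, -1.3000, -0.2333)
new position p' = (2.6480, 3.1200, -2.3600)
v + (F/m)dt = (0.5413, 1.3960, 0.4813)
precession coupling ω×(Iω) = (0.0440, -0.0396, 0.0220)
(τ − ω×Iω)/I = (-0.4571, 0.9350, -4.2400)
ω + α·dt = (-1.1366, -0.9252, 0.0608)
2q̇ = q⊗(0,ω) = (1.0000000, 0.4000000, 0.0000000, 1.1000000)
q' = normalize(q + ½dt·q⊗(0,ω)) = (0.0399, 0.0160, 0.9981, 0.0439)

p' = (2.6480, 3.1200, -2.3600)
q' = (0.0399, 0.0160, 0.9981, 0.0439)
v' = (0.5413, 1.3960, 0.4813)
ω' = (-1.1366, -0.9252, 0.0608)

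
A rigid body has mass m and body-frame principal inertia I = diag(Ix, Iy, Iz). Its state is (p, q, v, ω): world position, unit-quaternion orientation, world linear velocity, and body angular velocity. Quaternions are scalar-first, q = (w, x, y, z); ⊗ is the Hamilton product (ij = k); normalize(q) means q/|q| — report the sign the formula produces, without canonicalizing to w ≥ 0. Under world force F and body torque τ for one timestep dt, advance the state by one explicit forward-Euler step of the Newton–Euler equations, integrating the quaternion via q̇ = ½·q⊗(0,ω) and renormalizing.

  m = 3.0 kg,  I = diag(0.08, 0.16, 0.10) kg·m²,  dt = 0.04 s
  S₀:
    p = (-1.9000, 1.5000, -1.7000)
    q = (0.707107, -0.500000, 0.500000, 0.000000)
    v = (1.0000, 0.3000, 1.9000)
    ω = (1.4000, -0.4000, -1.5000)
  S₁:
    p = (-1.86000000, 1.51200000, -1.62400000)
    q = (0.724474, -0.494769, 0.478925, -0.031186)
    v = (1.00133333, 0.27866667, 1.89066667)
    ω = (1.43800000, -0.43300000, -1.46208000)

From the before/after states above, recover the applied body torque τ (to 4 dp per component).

τ = (0.0400, -0.0900, 0.0500)

Δω = ω₁−ω₀ = (0.03800000, -0.03300000, 0.03792000)
τ = I·(Δω/dt) + ω₀×(Iω₀) = (0.0400, -0.0900, 0.0500)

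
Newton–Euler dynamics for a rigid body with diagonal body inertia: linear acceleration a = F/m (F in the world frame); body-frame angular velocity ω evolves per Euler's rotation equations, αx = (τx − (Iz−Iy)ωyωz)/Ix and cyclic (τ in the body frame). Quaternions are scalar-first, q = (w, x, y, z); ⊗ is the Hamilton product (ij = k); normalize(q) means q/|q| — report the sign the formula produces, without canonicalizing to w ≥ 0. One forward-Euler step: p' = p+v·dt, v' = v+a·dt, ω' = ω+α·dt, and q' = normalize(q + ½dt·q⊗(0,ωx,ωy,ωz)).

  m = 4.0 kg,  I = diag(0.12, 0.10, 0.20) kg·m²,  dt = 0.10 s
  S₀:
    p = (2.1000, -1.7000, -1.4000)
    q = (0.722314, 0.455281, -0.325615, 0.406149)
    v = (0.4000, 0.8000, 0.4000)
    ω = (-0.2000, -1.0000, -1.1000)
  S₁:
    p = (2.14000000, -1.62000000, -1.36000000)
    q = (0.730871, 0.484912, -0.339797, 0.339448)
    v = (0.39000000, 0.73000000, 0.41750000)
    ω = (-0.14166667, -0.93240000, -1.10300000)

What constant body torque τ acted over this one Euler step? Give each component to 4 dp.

rate change Δω = (0.05833333, 0.06760000, -0.00300000)
ω₀×(Iω₀) = (0.1100, -0.0176, -0.0040)
τ = I·(Δω/dt) + ω₀×(Iω₀) = (0.1800, 0.0500, -0.0100)

τ = (0.1800, 0.0500, -0.0100)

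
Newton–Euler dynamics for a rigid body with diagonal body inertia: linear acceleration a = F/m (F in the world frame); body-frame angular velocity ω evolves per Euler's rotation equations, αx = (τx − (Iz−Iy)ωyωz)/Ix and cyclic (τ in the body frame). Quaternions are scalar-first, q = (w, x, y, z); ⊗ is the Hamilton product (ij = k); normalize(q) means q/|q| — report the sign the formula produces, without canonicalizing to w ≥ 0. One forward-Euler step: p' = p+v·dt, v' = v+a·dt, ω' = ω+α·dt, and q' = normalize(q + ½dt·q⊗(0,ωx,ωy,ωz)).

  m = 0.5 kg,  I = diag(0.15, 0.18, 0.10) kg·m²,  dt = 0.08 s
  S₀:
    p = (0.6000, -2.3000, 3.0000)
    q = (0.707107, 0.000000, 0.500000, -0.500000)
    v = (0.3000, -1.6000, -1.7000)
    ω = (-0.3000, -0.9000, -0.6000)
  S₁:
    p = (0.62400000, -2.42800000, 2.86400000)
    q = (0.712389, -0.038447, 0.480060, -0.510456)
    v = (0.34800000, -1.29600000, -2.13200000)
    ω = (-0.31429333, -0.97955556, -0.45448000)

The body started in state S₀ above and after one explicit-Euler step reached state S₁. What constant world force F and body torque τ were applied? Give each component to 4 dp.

Δω = ω₁−ω₀ = (-0.01429333, -0.07955556, 0.14552000)
ω₀×(Iω₀) = (-0.0432, 0.0090, 0.0081)
I·α + gyro = (-0.0700, -0.1700, 0.1900)
Δv = v₁−v₀ = (0.04800000, 0.30400000, -0.43200000)
m·(v₁−v₀)/dt = (0.3000, 1.9000, -2.7000)

F = (0.3000, 1.9000, -2.7000)
τ = (-0.0700, -0.1700, 0.1900)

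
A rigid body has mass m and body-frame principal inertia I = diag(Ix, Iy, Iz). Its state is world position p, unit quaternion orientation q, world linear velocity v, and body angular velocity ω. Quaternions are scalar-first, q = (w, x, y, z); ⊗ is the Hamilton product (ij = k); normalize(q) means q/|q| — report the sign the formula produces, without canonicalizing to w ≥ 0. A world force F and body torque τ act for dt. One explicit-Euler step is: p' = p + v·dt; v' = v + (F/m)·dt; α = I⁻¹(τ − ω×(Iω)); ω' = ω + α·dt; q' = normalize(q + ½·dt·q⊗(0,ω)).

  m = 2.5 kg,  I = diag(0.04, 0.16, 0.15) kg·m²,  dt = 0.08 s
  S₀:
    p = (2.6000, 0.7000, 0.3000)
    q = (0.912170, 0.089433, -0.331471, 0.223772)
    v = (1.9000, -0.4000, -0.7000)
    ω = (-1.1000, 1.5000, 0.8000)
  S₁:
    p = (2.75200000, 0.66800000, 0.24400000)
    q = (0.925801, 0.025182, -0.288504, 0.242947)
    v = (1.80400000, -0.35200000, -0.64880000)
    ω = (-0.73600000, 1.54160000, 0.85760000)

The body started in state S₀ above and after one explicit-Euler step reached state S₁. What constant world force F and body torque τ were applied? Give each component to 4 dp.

F = (-3.0000, 1.5000, 1.6000)
τ = (0.1700, 0.1800, -0.0900)

ω₁ − ω₀ = (0.36400000, 0.04160000, 0.05760000)
precession coupling = (-0.0120, 0.0968, -0.1980)
I·α + gyro = (0.1700, 0.1800, -0.0900)
v₁ − v₀ = (-0.09600000, 0.04800000, 0.05120000)
m·(v₁−v₀)/dt = (-3.0000, 1.5000, 1.6000)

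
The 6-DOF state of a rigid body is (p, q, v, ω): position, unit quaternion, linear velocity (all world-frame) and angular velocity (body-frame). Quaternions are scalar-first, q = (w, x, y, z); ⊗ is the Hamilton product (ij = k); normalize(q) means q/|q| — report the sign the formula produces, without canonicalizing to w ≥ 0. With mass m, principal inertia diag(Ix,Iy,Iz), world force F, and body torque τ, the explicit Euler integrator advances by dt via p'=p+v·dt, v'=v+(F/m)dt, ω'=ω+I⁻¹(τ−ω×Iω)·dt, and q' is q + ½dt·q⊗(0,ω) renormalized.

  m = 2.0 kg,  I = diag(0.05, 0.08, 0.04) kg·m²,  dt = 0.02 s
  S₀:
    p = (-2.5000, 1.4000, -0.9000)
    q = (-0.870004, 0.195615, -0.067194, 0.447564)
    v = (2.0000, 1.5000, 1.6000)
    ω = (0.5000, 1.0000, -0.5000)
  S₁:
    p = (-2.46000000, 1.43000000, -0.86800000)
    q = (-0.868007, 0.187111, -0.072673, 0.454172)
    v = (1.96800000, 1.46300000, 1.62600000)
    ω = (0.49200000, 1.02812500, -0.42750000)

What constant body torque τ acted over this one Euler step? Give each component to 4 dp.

Δω = ω₁−ω₀ = (-0.00800000, 0.02812500, 0.07250000)
ω₀×(Iω₀) = (0.0200, -0.0025, 0.0150)
applied torque τ = (0.0000, 0.1100, 0.1600)

τ = (0.0000, 0.1100, 0.1600)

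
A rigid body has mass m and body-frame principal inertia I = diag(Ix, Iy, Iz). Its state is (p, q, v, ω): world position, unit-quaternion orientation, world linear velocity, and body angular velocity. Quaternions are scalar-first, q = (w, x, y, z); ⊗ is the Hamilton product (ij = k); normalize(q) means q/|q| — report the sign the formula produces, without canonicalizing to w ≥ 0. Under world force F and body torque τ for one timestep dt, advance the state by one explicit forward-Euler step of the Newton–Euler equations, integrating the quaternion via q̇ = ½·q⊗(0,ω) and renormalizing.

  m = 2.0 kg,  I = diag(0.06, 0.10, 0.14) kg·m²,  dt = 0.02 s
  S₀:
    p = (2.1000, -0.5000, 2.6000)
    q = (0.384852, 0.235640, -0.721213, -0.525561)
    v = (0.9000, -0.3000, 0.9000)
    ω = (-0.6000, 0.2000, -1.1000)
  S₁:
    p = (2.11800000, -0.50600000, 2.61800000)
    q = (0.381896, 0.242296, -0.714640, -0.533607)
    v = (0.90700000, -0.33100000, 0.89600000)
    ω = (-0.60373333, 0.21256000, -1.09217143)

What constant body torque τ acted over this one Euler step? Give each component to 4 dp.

τ = (-0.0200, 0.0100, 0.0500)

rate change Δω = (-0.00373333, 0.01256000, 0.00782857)
ω₀×(Iω₀) = (-0.0088, -0.0528, -0.0048)
I·α + gyro = (-0.0200, 0.0100, 0.0500)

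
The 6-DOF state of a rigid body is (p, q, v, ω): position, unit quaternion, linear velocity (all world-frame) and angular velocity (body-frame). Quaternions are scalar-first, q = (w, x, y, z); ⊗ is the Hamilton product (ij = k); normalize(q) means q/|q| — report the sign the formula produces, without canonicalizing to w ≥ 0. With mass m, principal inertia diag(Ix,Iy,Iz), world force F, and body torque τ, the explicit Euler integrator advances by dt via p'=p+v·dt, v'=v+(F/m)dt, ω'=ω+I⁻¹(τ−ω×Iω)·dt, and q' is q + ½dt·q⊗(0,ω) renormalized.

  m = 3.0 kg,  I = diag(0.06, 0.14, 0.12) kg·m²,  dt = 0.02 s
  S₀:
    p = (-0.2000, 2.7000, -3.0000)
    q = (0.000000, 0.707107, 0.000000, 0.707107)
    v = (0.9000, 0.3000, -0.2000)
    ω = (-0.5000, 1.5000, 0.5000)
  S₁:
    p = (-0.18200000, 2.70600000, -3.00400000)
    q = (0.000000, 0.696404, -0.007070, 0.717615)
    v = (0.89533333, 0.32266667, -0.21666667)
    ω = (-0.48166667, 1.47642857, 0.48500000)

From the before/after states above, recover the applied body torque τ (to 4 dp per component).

τ = (0.0400, -0.1500, -0.1500)

Δω = ω₁−ω₀ = (0.01833333, -0.02357143, -0.01500000)
ω₀×(Iω₀) = (-0.0150, 0.0150, -0.0600)
applied torque τ = (0.0400, -0.1500, -0.1500)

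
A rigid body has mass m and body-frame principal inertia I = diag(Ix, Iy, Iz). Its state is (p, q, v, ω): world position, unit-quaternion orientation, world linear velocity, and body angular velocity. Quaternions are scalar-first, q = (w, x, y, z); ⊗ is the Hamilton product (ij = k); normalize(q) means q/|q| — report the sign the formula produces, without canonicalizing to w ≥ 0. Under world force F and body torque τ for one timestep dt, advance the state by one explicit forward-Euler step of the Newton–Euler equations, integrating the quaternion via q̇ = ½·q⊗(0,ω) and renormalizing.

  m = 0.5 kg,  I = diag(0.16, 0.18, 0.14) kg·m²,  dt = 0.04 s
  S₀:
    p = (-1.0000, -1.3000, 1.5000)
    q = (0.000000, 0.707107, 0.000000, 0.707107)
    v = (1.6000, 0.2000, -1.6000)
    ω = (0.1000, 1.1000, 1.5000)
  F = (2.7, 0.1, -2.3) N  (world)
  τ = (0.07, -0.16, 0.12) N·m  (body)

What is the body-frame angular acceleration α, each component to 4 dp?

gyro term ω×Iω = (-0.0660, 0.0030, 0.0022)
α = I⁻¹(τ − ω×Iω) = (0.8500, -0.9056, 0.8414)

α = (0.8500, -0.9056, 0.8414)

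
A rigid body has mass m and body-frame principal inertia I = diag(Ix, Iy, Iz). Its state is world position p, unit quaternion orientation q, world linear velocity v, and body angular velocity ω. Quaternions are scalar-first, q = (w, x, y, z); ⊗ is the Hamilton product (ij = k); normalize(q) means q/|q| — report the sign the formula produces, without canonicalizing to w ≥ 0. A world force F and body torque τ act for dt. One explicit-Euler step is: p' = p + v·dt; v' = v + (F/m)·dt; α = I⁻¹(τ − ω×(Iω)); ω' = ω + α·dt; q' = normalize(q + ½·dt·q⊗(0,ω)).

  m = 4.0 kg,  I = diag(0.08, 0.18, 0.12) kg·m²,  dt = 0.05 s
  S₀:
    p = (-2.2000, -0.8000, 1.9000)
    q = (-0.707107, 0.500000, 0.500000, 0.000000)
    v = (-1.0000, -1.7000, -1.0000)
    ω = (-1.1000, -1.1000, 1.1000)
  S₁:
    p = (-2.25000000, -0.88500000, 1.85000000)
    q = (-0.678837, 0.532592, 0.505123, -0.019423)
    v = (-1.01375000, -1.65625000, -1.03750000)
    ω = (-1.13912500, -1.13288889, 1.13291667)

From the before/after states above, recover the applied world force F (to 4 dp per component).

F = (-1.1000, 3.5000, -3.0000)

Δv = v₁−v₀ = (-0.01375000, 0.04375000, -0.03750000)
F = m·Δv/dt = (-1.1000, 3.5000, -3.0000)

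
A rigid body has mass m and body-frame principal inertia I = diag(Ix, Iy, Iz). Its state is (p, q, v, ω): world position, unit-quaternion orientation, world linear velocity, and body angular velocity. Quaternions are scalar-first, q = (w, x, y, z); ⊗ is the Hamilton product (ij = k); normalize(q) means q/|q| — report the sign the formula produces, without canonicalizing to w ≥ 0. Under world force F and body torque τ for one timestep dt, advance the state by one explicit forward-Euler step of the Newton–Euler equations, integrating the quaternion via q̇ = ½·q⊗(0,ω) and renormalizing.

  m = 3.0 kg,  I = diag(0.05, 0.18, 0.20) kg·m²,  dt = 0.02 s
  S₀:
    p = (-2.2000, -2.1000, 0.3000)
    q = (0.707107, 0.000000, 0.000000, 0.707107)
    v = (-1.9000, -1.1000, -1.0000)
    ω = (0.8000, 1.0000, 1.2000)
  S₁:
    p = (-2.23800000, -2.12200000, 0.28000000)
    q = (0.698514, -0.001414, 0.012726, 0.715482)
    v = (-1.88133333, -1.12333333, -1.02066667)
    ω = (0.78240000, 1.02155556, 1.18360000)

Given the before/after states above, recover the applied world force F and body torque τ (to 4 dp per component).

F = (2.8000, -3.5000, -3.1000)
τ = (-0.0200, 0.0500, -0.0600)

v₁ − v₀ = (0.01866667, -0.02333333, -0.02066667)
m·(v₁−v₀)/dt = (2.8000, -3.5000, -3.1000)
rate change Δω = (-0.01760000, 0.02155556, -0.01640000)
precession coupling = (0.0240, -0.1440, 0.1040)
I·α + gyro = (-0.0200, 0.0500, -0.0600)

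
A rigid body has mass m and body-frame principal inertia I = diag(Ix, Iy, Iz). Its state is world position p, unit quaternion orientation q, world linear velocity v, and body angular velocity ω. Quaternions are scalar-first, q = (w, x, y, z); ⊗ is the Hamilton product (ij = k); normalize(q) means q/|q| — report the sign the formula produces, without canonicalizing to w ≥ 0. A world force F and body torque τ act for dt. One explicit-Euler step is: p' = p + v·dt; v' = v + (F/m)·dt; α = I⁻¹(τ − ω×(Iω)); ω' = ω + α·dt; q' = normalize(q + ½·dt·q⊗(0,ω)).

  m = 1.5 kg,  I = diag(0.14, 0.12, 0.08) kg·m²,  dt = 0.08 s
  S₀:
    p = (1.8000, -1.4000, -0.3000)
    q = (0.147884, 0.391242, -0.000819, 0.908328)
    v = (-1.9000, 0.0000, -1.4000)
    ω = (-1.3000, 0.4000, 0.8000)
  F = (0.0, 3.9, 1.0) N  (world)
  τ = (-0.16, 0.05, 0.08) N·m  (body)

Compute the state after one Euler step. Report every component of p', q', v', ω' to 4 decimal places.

p' = (1.6480, -1.4000, -0.4120)
q' = (0.1389, 0.3683, -0.0581, 0.9175)
v' = (-1.9000, 0.2080, -1.3467)
ω' = (-1.3841, 0.4749, 0.8696)

a = (0.0000, 2.6000, 0.6667)
new position p' = (1.6480, -1.4000, -0.4120)
v' = v + a·dt = (-1.9000, 0.2080, -1.3467)
(τ − ω×Iω)/I = (-1.0514, 0.9367, 0.8700)
ω' = ω + α·dt = (-1.3841, 0.4749, 0.8696)
q⊗(0,ω) = (-0.2177202, -0.5562356, -1.4346664, 0.2737393)
updated quaternion q' = (0.1389, 0.3683, -0.0581, 0.9175)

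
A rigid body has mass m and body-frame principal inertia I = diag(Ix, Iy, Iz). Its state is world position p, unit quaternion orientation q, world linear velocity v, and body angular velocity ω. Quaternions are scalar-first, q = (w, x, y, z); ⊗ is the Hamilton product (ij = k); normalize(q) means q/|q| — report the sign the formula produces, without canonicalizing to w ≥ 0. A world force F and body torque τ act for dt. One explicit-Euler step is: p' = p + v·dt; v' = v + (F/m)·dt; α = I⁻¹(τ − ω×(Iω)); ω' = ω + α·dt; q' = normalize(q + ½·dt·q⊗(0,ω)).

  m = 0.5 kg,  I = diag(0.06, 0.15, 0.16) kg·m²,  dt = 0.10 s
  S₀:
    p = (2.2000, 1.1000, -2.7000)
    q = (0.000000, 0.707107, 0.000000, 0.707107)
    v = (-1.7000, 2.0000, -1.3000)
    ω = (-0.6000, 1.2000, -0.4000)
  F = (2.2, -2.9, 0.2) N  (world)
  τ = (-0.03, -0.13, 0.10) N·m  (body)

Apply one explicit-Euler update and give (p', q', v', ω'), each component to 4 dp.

p' = p + v·dt = (2.0300, 1.3000, -2.8300)
v + (F/m)dt = (-1.2600, 1.4200, -1.2600)
ω×(Iω) gyroscopic = (-0.0048, -0.0240, -0.0648)
(τ − ω×Iω)/I = (-0.4200, -0.7067, 1.0300)
ω' = ω + α·dt = (-0.6420, 1.1293, -0.2970)
Hamilton product q⊗(0,ω) = (0.7071070, -0.8485284, -0.1414214, 0.8485284)
updated quaternion q' = (0.0353, 0.6631, -0.0071, 0.7477)

p' = (2.0300, 1.3000, -2.8300)
q' = (0.0353, 0.6631, -0.0071, 0.7477)
v' = (-1.2600, 1.4200, -1.2600)
ω' = (-0.6420, 1.1293, -0.2970)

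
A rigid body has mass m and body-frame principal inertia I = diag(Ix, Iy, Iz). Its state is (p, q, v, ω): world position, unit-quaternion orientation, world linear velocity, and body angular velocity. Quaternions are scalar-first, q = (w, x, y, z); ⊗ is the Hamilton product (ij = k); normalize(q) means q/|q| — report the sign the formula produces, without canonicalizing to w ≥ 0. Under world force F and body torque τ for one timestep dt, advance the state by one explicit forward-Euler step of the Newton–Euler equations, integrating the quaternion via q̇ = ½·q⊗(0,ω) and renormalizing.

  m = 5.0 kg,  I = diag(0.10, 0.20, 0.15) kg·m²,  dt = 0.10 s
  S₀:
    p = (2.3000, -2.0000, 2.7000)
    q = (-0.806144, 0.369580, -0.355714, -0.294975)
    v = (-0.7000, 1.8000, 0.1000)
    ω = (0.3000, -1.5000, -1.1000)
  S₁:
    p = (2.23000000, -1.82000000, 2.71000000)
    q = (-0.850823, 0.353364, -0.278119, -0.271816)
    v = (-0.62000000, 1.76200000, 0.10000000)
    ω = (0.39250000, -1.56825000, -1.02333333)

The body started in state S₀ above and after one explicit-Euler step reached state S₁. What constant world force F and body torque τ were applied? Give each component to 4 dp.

Δω = ω₁−ω₀ = (0.09250000, -0.06825000, 0.07666667)
τ = I·(Δω/dt) + ω₀×(Iω₀) = (0.0100, -0.1200, 0.0700)
velocity change Δv = (0.08000000, -0.03800000, 0.00000000)
F = m·Δv/dt = (4.0000, -1.9000, 0.0000)

F = (4.0000, -1.9000, 0.0000)
τ = (0.0100, -0.1200, 0.0700)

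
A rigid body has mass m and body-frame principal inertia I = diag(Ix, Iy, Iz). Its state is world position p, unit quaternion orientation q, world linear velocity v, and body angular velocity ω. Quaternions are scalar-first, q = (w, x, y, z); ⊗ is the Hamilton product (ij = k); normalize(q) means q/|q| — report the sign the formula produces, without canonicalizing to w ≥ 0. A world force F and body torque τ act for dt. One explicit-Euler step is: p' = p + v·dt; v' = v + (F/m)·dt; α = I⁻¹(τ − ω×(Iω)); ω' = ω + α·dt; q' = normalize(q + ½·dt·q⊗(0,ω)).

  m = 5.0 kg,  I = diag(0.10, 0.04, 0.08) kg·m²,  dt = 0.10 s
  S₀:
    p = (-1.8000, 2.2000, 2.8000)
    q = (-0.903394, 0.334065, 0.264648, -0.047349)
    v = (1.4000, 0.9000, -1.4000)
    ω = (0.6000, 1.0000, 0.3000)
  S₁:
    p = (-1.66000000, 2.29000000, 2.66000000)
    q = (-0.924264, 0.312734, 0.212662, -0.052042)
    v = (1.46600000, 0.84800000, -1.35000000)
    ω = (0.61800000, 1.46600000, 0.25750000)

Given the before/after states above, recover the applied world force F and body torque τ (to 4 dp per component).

F = (3.3000, -2.6000, 2.5000)
τ = (0.0300, 0.1900, -0.0700)

rate change Δω = (0.01800000, 0.46600000, -0.04250000)
τ = I·(Δω/dt) + ω₀×(Iω₀) = (0.0300, 0.1900, -0.0700)
velocity change Δv = (0.06600000, -0.05200000, 0.05000000)
F = m·Δv/dt = (3.3000, -2.6000, 2.5000)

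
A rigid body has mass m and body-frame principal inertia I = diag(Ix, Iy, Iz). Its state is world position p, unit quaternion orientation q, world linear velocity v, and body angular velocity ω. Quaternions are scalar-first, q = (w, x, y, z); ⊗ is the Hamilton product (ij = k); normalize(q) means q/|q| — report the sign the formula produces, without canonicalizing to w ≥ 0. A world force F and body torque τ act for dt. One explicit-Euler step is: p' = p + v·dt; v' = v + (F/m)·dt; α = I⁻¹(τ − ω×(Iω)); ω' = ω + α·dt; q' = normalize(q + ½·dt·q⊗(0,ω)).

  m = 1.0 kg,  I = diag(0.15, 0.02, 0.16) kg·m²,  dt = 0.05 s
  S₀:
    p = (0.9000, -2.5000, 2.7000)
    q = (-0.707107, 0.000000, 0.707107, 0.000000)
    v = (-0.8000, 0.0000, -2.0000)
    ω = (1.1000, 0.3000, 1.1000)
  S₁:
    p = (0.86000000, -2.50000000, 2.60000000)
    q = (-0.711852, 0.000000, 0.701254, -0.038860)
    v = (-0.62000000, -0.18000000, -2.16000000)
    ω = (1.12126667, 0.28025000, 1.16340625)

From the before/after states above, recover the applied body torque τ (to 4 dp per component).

rate change Δω = (0.02126667, -0.01975000, 0.06340625)
τ = I·(Δω/dt) + ω₀×(Iω₀) = (0.1100, -0.0200, 0.1600)

τ = (0.1100, -0.0200, 0.1600)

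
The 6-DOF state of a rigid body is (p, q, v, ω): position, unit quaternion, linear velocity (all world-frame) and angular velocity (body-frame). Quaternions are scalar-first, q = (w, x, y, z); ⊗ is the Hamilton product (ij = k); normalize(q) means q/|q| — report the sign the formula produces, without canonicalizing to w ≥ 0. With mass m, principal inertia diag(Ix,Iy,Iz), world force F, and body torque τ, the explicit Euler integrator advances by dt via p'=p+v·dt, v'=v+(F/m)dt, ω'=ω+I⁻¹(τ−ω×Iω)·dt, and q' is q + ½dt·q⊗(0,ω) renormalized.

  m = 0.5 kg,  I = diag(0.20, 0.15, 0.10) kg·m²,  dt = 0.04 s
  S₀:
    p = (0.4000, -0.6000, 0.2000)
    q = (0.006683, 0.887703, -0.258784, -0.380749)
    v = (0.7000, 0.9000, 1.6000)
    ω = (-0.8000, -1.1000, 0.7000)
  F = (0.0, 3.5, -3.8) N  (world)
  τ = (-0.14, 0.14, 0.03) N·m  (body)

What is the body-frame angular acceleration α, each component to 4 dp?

α = (-0.8925, 1.3067, 0.7400)

ω×(Iω) gyroscopic = (0.0385, -0.0560, -0.0440)
α = I⁻¹(τ − ω×Iω) = (-0.8925, 1.3067, 0.7400)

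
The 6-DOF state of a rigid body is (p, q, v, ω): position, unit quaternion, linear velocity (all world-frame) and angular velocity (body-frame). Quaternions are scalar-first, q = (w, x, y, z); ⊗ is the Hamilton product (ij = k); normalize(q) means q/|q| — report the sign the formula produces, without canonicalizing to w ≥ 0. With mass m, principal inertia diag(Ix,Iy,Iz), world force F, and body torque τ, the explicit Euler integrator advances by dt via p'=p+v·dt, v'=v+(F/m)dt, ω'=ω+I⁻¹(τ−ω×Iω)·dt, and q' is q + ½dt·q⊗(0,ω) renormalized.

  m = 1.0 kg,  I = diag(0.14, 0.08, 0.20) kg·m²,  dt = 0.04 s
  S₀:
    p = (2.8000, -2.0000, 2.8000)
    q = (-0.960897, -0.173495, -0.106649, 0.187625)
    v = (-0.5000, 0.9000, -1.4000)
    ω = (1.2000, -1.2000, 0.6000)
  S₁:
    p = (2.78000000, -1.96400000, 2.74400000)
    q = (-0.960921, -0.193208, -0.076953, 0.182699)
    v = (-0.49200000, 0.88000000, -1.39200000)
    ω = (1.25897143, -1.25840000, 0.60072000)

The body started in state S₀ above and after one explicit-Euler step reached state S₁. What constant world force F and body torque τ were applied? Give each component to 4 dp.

Δv = v₁−v₀ = (0.00800000, -0.02000000, 0.00800000)
F = m·Δv/dt = (0.2000, -0.5000, 0.2000)
Δω = ω₁−ω₀ = (0.05897143, -0.05840000, 0.00072000)
I·α + gyro = (0.1200, -0.1600, 0.0900)

F = (0.2000, -0.5000, 0.2000)
τ = (0.1200, -0.1600, 0.0900)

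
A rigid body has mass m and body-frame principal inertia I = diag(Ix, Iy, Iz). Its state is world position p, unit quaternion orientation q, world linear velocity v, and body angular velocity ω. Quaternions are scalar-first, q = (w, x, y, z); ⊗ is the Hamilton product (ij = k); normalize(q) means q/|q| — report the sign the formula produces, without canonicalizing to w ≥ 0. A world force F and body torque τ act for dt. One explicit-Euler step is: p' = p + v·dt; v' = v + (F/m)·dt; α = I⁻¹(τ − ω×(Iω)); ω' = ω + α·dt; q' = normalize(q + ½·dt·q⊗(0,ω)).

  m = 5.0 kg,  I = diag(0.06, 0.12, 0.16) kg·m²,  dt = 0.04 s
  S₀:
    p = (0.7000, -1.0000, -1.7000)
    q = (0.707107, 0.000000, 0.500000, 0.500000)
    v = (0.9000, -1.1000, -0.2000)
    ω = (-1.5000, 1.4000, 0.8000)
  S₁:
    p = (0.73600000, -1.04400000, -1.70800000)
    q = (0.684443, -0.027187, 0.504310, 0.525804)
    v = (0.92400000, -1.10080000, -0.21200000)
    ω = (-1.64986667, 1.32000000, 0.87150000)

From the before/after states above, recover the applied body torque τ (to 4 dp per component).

τ = (-0.1800, -0.1200, 0.1600)

Δω = ω₁−ω₀ = (-0.14986667, -0.08000000, 0.07150000)
ω₀×(Iω₀) = (0.0448, 0.1200, -0.1260)
applied torque τ = (-0.1800, -0.1200, 0.1600)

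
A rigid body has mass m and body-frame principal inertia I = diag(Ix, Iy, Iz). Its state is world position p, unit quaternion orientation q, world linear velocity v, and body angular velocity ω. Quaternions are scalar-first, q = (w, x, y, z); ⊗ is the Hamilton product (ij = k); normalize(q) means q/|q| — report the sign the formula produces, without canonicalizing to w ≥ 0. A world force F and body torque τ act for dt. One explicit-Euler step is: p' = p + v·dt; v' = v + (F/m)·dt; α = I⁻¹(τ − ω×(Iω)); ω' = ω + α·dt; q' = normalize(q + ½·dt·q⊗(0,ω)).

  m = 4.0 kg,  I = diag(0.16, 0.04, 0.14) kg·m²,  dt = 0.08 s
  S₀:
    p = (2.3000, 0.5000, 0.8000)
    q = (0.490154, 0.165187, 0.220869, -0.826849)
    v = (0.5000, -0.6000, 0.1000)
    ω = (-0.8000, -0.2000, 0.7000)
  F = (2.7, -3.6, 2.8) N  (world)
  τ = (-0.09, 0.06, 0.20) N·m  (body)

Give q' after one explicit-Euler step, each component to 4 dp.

q' = (0.5199, 0.1489, 0.2386, -0.8066)

2q̇ = q⊗(0,ω) = (0.7551177, -0.4028847, 0.4478175, 0.4867656)
q + ½dt·q⊗(0,ω), renormalized = (0.5199, 0.1489, 0.2386, -0.8066)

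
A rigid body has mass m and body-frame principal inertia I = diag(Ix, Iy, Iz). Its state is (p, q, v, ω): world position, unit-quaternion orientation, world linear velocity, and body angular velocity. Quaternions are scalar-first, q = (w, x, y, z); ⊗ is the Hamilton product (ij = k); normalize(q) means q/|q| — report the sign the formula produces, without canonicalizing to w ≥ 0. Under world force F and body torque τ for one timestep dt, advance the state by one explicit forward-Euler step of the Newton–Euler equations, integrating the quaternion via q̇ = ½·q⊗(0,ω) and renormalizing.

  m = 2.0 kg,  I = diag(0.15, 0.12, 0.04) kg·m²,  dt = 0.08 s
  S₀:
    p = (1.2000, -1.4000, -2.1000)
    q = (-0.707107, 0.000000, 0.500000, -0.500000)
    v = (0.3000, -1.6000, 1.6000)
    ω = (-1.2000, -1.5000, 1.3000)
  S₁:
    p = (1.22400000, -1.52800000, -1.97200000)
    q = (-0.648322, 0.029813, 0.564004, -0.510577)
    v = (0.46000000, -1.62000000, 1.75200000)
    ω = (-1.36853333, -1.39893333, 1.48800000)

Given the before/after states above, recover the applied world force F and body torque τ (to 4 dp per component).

F = (4.0000, -0.5000, 3.8000)
τ = (-0.1600, -0.0200, 0.0400)

velocity change Δv = (0.16000000, -0.02000000, 0.15200000)
m·(v₁−v₀)/dt = (4.0000, -0.5000, 3.8000)
Δω = ω₁−ω₀ = (-0.16853333, 0.10106667, 0.18800000)
gyro term ω₀×Iω₀ = (0.1560, -0.1716, -0.0540)
I·α + gyro = (-0.1600, -0.0200, 0.0400)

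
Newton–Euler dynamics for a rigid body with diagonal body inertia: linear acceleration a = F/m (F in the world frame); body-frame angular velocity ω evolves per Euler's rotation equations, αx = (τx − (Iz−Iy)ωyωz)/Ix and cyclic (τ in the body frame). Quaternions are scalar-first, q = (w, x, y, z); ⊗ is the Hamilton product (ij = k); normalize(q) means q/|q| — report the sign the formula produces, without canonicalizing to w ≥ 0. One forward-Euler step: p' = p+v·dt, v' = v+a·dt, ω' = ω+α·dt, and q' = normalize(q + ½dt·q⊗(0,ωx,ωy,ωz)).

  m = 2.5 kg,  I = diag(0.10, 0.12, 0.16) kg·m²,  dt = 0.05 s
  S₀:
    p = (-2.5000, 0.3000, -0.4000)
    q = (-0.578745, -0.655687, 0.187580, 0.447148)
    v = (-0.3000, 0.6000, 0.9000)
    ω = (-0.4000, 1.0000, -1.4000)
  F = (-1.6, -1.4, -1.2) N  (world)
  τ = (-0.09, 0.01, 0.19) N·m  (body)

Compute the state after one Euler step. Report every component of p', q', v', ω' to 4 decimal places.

p' = (-2.5150, 0.3300, -0.3550)
q' = (-0.5738, -0.6670, 0.1455, 0.4524)
v' = (-0.3320, 0.5720, 0.8760)
ω' = (-0.4170, 1.0182, -1.3381)

angular accel α = (-0.3400, 0.3633, 1.2375)
ω + α·dt = (-0.4170, 1.0182, -1.3381)
Hamilton product q⊗(0,ω) = (0.1761524, -0.4782620, -1.6755660, 0.2295880)
q + ½dt·q⊗(0,ω), renormalized = (-0.5738, -0.6670, 0.1455, 0.4524)
a = F/m = (-0.6400, -0.5600, -0.4800)
new position p' = (-2.5150, 0.3300, -0.3550)
v' = v + a·dt = (-0.3320, 0.5720, 0.8760)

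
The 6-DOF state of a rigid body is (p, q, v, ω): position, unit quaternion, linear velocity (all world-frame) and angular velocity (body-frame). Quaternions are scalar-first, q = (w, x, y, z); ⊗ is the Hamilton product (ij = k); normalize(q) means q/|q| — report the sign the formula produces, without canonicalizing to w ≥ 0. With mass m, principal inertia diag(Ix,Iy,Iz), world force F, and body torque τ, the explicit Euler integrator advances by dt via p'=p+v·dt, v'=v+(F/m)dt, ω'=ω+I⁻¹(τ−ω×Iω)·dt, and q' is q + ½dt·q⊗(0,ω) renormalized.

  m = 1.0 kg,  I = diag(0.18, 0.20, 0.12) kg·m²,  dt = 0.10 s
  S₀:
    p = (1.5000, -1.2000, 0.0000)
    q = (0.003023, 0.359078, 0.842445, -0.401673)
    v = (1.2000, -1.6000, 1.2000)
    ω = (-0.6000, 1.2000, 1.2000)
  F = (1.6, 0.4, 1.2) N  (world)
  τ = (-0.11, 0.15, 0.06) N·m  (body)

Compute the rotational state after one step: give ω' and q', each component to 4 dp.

gyro term ω×Iω = (-0.1152, -0.0432, -0.0144)
(τ − ω×Iω)/I = (0.0289, 0.9660, 0.6200)
ω + α·dt = (-0.5971, 1.2966, 1.2620)
q⊗(0,ω) = (-0.3134796, 1.4911278, -0.1862622, 0.9399882)
updated quaternion q' = (-0.0126, 0.4319, 0.8298, -0.3532)

ω' = (-0.5971, 1.2966, 1.2620)
q' = (-0.0126, 0.4319, 0.8298, -0.3532)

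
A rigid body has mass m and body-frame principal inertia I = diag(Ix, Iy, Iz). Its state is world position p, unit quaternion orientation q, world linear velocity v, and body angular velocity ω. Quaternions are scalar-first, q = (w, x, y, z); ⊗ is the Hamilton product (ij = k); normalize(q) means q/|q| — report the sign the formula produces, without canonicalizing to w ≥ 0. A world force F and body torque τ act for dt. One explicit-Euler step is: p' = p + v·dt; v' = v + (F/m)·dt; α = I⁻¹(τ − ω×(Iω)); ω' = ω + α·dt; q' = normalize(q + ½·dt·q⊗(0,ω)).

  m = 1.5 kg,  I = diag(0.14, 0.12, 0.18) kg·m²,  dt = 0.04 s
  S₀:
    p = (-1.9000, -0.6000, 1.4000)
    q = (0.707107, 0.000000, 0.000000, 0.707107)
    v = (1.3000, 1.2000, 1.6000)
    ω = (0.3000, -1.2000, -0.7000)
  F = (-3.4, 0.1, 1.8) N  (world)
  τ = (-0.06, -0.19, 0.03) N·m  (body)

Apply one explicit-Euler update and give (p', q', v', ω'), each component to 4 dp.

p' = (-1.8480, -0.5520, 1.4640)
q' = (0.7167, 0.0212, -0.0127, 0.6969)
v' = (1.2093, 1.2027, 1.6480)
ω' = (0.2685, -1.2661, -0.6949)

p + v·dt = (-1.8480, -0.5520, 1.4640)
v + (F/m)dt = (1.2093, 1.2027, 1.6480)
angular accel α = (-0.7886, -1.6533, 0.1267)
ω + α·dt = (0.2685, -1.2661, -0.6949)
2q̇ = q⊗(0,ω) = (0.4949749, 1.0606605, -0.6363963, -0.4949749)
q' = normalize(q + ½dt·q⊗(0,ω)) = (0.7167, 0.0212, -0.0127, 0.6969)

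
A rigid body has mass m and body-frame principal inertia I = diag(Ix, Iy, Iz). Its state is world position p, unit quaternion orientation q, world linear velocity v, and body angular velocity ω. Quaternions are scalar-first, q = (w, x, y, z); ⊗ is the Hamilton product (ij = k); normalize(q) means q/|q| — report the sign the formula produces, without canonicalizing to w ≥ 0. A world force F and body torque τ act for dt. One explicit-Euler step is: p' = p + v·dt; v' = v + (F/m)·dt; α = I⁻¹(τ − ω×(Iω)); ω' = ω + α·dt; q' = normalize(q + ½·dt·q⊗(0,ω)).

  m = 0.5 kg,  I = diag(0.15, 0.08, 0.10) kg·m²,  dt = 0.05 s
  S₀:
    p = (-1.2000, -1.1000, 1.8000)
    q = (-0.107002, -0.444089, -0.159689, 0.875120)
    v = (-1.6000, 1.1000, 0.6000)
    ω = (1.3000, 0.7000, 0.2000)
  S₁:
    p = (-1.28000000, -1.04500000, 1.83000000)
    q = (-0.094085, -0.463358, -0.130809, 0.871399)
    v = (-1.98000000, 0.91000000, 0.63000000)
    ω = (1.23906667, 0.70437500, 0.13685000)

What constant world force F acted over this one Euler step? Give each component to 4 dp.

v₁ − v₀ = (-0.38000000, -0.19000000, 0.03000000)
m·(v₁−v₀)/dt = (-3.8000, -1.9000, 0.3000)

F = (-3.8000, -1.9000, 0.3000)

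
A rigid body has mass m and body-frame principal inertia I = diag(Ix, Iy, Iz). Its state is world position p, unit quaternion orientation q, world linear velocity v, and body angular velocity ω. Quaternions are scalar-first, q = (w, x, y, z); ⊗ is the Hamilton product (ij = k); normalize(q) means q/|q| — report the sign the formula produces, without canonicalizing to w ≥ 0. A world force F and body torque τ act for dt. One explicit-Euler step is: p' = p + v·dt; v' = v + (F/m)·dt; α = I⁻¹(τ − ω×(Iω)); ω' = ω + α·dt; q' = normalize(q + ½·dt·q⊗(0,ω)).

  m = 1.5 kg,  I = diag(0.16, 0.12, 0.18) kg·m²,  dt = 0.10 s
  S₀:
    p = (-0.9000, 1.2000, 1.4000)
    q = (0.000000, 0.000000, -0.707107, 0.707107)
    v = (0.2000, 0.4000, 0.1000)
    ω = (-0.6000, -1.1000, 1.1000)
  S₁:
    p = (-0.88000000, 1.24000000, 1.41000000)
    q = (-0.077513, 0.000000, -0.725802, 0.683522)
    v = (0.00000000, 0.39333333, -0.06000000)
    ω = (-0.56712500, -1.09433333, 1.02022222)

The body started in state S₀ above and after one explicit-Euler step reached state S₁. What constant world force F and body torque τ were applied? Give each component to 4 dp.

rate change Δω = (0.03287500, 0.00566667, -0.07977778)
ω₀×(Iω₀) = (-0.0726, 0.0132, -0.0264)
I·α + gyro = (-0.0200, 0.0200, -0.1700)
Δv = v₁−v₀ = (-0.20000000, -0.00666667, -0.16000000)
m·(v₁−v₀)/dt = (-3.0000, -0.1000, -2.4000)

F = (-3.0000, -0.1000, -2.4000)
τ = (-0.0200, 0.0200, -0.1700)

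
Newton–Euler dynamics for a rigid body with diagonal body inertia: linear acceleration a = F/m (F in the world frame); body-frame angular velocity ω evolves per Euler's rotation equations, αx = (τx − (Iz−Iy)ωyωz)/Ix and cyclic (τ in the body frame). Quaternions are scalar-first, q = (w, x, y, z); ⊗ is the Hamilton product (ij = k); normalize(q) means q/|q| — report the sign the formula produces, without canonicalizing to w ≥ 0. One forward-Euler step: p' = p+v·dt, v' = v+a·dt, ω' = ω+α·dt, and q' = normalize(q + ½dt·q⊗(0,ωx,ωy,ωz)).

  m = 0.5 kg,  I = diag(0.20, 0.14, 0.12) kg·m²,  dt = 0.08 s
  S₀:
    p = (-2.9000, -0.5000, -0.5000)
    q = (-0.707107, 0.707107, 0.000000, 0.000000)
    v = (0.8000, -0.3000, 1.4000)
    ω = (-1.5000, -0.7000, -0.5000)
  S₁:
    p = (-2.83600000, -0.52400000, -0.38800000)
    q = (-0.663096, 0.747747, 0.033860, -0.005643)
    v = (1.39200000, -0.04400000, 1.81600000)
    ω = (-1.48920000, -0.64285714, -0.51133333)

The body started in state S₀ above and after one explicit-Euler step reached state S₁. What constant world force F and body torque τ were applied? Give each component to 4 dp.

F = (3.7000, 1.6000, 2.6000)
τ = (0.0200, 0.1600, -0.0800)

Δv = v₁−v₀ = (0.59200000, 0.25600000, 0.41600000)
applied force F = (3.7000, 1.6000, 2.6000)
ω₁ − ω₀ = (0.01080000, 0.05714286, -0.01133333)
τ = I·(Δω/dt) + ω₀×(Iω₀) = (0.0200, 0.1600, -0.0800)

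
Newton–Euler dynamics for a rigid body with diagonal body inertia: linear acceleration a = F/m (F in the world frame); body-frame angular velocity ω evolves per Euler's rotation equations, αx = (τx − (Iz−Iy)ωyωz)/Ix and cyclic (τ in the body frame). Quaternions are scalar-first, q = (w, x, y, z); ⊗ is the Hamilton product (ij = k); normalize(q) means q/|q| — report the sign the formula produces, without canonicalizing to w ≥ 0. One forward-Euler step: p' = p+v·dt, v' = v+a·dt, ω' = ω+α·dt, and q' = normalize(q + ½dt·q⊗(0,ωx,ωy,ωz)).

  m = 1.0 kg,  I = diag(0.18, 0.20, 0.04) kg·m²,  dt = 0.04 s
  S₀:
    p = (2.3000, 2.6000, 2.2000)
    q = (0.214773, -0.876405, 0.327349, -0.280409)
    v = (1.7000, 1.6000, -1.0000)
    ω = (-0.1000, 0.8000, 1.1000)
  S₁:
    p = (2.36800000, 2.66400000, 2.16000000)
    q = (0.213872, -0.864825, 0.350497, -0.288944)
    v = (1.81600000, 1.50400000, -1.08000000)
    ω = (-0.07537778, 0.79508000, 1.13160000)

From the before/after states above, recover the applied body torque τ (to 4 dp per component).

τ = (-0.0300, -0.0400, 0.0300)

Δω = ω₁−ω₀ = (0.02462222, -0.00492000, 0.03160000)
precession coupling = (-0.1408, -0.0154, -0.0016)
applied torque τ = (-0.0300, -0.0400, 0.0300)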